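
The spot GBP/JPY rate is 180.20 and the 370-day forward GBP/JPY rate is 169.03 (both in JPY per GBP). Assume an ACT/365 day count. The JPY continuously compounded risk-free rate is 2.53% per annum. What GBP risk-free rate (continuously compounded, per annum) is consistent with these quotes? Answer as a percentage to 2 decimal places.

F = S·e^((r_JPY − r_GBP)T) ⇒ r_GBP = r_JPY − ln(F/S)/T
ln(169.03/180.20) = -0.063991; /(370/365) = -0.063126
r_GBP = 0.0253 + 0.063126 = 0.088426
r_GBP = 8.84%

8.84%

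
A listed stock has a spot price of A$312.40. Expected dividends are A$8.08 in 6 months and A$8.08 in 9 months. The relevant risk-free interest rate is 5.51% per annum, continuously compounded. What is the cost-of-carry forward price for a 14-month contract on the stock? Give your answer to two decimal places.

A$316.49

PV(dividends) I = 8.08·e^(−0.0551·6/12) + 8.08·e^(−0.0551·9/12)
I = 7.8604 + 7.7529 = 15.6133
F = (S − I)·e^(rT) = (312.40 − 15.6133) · e^(0.0551·14/12)
= 296.7867 · e^0.064283 = 296.7867 × 1.066394 = A$316.49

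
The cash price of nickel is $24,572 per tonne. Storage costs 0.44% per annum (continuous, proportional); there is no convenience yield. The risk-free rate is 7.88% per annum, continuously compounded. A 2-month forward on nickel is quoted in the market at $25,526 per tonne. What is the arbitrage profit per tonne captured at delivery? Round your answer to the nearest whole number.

Fair forward: F* = S·e^(carry·T), with carry = (r + u) = 0.0788 + 0.0044 = 0.0832
F* = 24572 · e^(0.0832 × 2/12) = 24572 · e^0.013867 = 24572 × 1.013964 = $24915.1234
Market $25526 > fair $24915.1234: forward overpriced → cash-and-carry (buy spot, short the forward).
At maturity, profit = |F_mkt − F*| = |25526 − 24915.1234| = $611 per tonne

$611 per tonne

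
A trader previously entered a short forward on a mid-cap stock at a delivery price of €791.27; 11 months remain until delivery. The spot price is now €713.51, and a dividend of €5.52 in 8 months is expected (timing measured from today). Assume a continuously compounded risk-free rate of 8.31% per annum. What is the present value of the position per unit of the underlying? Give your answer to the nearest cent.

€24.95

PV(remaining dividends) I = 5.52·e^(−0.0831·8/12) = 5.2225
Current forward F = (S − I)·e^(rT) = (713.51 − 5.2225)·e^(0.0831·11/12) = 708.2875 × 1.079151 = 764.3492
Value (long) = (F − K)·e^(−rT) = (764.3492 − 791.27) × 0.926654 = -24.9463
Short position value = −(long value) = €24.95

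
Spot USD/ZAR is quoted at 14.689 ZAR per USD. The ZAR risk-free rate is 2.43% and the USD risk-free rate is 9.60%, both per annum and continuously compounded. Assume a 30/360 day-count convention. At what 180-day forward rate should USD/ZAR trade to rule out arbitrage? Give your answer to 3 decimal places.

F = S·e^((r_ZAR − r_USD)T) = 14.689 · e^((0.0243 − 0.0960) × 180/360)
= 14.689 · e^-0.035850 = 14.689 × 0.964785
F = 14.172 ZAR per USD

14.172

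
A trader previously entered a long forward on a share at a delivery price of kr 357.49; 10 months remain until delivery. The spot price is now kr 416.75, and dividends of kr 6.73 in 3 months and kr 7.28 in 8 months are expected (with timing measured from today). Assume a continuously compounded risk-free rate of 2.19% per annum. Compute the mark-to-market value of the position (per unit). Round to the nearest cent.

PV(remaining dividends) I = 6.73·e^(−0.0219·3/12) + 7.28·e^(−0.0219·8/12) = 13.8677
Current forward F = (S − I)·e^(rT) = (416.75 − 13.8677)·e^(0.0219·10/12) = 402.8823 × 1.018418 = 410.3026
Value (long) = (F − K)·e^(−rT) = (410.3026 − 357.49) × 0.981916 = 51.8575
Value = kr 51.86

kr 51.86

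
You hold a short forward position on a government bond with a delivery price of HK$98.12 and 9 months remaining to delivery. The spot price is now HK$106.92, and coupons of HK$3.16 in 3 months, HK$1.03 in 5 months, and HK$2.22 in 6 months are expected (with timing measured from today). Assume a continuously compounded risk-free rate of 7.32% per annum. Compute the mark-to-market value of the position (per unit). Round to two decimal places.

-HK$7.80

PV(remaining coupons) I = 3.16·e^(−0.0732·3/12) + 1.03·e^(−0.0732·5/12) + 2.22·e^(−0.0732·6/12) = 6.2420
Current forward F = (S − I)·e^(rT) = (106.92 − 6.2420)·e^(0.0732·9/12) = 100.6780 × 1.056435 = 106.3598
Value (long) = (F − K)·e^(−rT) = (106.3598 − 98.12) × 0.946580 = 7.7996
Short position value = −(long value) = -HK$7.80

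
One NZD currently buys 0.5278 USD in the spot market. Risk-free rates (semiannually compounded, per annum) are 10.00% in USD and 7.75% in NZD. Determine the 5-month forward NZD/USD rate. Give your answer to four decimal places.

By covered interest parity, F = S · (1+r_USD/2)^(2T) / (1+r_NZD/2)^(2T)
= 0.5278 × 1.041496 / 1.032189 = 0.5278 × 1.009017
F = 0.5326 USD per NZD

0.5326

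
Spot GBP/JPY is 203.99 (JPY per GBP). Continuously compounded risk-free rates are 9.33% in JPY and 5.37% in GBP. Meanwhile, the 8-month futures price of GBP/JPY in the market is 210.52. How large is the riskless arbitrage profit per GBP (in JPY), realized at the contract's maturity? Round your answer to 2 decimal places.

Fair futures: F* = S·e^(carry·T), with carry = (r_JPY − r_GBP) = 0.0933 − 0.0537 = 0.0396
F* = 203.99 · e^(0.0396 × 8/12) = 203.99 · e^0.026400 = 203.99 × 1.026752 = 209.4471
Market 210.52 > fair 209.4471: forward overpriced → cash-and-carry (buy spot, short the forward).
At maturity, profit = |F_mkt − F*| = |210.52 − 209.4471| = 1.07 per GBP (in JPY)

1.07 per GBP (in JPY)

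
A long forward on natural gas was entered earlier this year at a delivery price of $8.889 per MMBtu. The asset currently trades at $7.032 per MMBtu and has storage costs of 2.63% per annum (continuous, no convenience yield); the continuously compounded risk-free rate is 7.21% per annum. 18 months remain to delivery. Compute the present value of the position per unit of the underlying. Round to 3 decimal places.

Current fair forward for the remaining 18 months: F = S·e^((r + u)·T), (r + u) = 0.0721 + 0.0263 = 0.0984
F = 7.032 · e^(0.0984 × 18/12) = 7.032 × 1.159049 = 8.1504
Value of long forward = (F − K)·e^(−rT) = (8.1504 − 8.889) · e^(−0.0721·18/12)
= -0.7386 × 0.897493 = -0.663

-$0.663 per MMBtu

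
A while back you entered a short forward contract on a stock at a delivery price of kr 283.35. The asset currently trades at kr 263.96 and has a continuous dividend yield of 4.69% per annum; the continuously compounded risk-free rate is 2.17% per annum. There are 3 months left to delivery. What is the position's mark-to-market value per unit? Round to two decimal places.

kr 20.93

Current fair forward for the remaining 3 months: F = S·e^((r − q)·T), (r − q) = 0.0217 − 0.0469 = -0.0252
F = 263.96 · e^(-0.0252 × 3/12) = 263.96 × 0.993720 = 262.3023
Value of long forward = (F − K)·e^(−rT) = (262.3023 − 283.35) · e^(−0.0217·3/12)
= -21.0477 × 0.994590 = -20.93
Short position value = −(long value) = kr 20.93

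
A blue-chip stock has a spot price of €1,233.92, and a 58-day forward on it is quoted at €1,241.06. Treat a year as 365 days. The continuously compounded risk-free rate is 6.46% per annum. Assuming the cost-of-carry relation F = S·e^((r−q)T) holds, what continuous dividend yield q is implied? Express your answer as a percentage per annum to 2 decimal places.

2.83%

From F = S·e^((r−q)T): (r − q) = ln(F/S)/T
ln(1241.06/1233.92) = ln(1.005786) = 0.005769
(r − q) = 0.005769 / (58/365) = 0.036305
q = r − ln(F/S)/T = 0.0646 − 0.036305 = 0.028295
q = 2.83%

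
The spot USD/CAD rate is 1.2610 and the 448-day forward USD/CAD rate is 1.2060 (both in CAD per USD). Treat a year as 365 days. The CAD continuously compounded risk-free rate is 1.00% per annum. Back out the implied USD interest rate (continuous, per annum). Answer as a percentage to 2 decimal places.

4.63%

F = S·e^((r_CAD − r_USD)T) ⇒ r_USD = r_CAD − ln(F/S)/T
ln(1.2060/1.2610) = -0.044596; /(448/365) = -0.036334
r_USD = 0.0100 + 0.036334 = 0.046334
r_USD = 4.63%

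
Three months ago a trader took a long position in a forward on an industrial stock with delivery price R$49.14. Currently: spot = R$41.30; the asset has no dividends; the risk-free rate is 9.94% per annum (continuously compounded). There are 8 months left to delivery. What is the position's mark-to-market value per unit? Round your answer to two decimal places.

-R$4.69

Current fair forward for the remaining 8 months: F = S·e^(r·T), r = 0.0994
F = 41.30 · e^(0.0994 × 8/12) = 41.30 × 1.068512 = 44.1295
Value of long forward = (F − K)·e^(−rT) = (44.1295 − 49.14) · e^(−0.0994·8/12)
= -5.0105 × 0.935881 = -4.69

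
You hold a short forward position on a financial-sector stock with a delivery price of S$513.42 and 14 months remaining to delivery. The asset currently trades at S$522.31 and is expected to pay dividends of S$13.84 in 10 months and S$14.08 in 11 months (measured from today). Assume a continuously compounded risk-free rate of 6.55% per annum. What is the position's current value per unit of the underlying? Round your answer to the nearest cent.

-S$20.30

PV(remaining dividends) I = 13.84·e^(−0.0655·10/12) + 14.08·e^(−0.0655·11/12) = 26.3643
Current forward F = (S − I)·e^(rT) = (522.31 − 26.3643)·e^(0.0655·14/12) = 495.9457 × 1.079412 = 535.3297
Value (long) = (F − K)·e^(−rT) = (535.3297 − 513.42) × 0.926430 = 20.2978
Short position value = −(long value) = -S$20.30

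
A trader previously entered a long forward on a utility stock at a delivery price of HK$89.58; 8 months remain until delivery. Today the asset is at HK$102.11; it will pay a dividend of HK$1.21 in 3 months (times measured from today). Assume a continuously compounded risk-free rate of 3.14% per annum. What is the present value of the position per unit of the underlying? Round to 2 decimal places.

HK$13.19

PV(remaining dividends) I = 1.21·e^(−0.0314·3/12) = 1.2005
Current forward F = (S − I)·e^(rT) = (102.11 − 1.2005)·e^(0.0314·8/12) = 100.9095 × 1.021154 = 103.0441
Value (long) = (F − K)·e^(−rT) = (103.0441 − 89.58) × 0.979284 = 13.1852
Value = HK$13.19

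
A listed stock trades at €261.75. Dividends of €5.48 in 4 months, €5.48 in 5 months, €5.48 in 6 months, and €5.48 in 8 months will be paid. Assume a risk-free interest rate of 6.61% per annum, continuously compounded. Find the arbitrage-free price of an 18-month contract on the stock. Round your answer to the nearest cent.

PV(dividends) I = 5.48·e^(−0.0661·4/12) + 5.48·e^(−0.0661·5/12) + 5.48·e^(−0.0661·6/12) + 5.48·e^(−0.0661·8/12)
I = 5.3606 + 5.3311 + 5.3018 + 5.2438 = 21.2373
F = (S − I)·e^(rT) = (261.75 − 21.2373) · e^(0.0661·18/12)
= 240.5127 · e^0.099150 = 240.5127 × 1.104232 = €265.58

€265.58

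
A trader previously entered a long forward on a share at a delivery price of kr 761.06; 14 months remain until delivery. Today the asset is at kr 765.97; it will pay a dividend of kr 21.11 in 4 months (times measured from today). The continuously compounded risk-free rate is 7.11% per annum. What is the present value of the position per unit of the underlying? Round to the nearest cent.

kr 44.88

PV(remaining dividends) I = 21.11·e^(−0.0711·4/12) = 20.6156
Current forward F = (S − I)·e^(rT) = (765.97 − 20.6156)·e^(0.0711·14/12) = 745.3544 × 1.086487 = 809.8179
Value (long) = (F − K)·e^(−rT) = (809.8179 − 761.06) × 0.920397 = 44.8766
Value = kr 44.88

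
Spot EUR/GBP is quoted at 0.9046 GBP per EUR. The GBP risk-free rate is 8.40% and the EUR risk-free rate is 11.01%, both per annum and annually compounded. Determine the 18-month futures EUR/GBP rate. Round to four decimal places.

0.8729

By covered interest parity, F = S · (1+r_GBP)^T / (1+r_EUR)^T
= 0.9046 × 1.128610 / 1.169616 = 0.9046 × 0.964941
F = 0.8729 GBP per EUR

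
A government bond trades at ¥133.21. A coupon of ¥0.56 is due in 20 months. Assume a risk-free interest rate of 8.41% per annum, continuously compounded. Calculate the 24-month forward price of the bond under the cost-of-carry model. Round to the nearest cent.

¥157.03

PV(coupons) I = 0.56·e^(−0.0841·20/12)
I = 0.4868
F = (S − I)·e^(rT) = (133.21 − 0.4868) · e^(0.0841·24/12)
= 132.7232 · e^0.168200 = 132.7232 × 1.183173 = ¥157.03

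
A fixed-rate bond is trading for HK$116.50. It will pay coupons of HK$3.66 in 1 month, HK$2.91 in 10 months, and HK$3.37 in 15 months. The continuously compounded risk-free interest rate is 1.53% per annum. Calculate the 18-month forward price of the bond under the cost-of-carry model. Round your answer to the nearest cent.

HK$109.14

PV(coupons) I = 3.66·e^(−0.0153·1/12) + 2.91·e^(−0.0153·10/12) + 3.37·e^(−0.0153·15/12)
I = 3.6553 + 2.8731 + 3.3062 = 9.8346
F = (S − I)·e^(rT) = (116.50 − 9.8346) · e^(0.0153·18/12)
= 106.6654 · e^0.022950 = 106.6654 × 1.023215 = HK$109.14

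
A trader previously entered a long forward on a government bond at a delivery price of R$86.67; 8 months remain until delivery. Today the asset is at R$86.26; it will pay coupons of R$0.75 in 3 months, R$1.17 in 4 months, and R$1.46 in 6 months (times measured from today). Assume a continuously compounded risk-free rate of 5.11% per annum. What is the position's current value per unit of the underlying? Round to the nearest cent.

-R$0.82

PV(remaining coupons) I = 0.75·e^(−0.0511·3/12) + 1.17·e^(−0.0511·4/12) + 1.46·e^(−0.0511·6/12) = 3.3139
Current forward F = (S − I)·e^(rT) = (86.26 − 3.3139)·e^(0.0511·8/12) = 82.9461 × 1.034654 = 85.8205
Value (long) = (F − K)·e^(−rT) = (85.8205 − 86.67) × 0.966507 = -0.8210
Value = -R$0.82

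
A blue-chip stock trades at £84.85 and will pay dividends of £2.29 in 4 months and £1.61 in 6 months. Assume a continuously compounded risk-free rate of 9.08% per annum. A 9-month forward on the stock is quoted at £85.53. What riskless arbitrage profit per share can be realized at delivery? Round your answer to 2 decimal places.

PV(dividends) I = 2.29·e^(−0.0908·4/12) + 1.61·e^(−0.0908·6/12) = 3.7603
Fair forward F* = (S − I)·e^(rT) = (84.85 − 3.7603)·e^0.068100 = 81.0897 × 1.070472 = 86.8043
Market £85.53 < fair 86.8043: forward underpriced → reverse cash-and-carry (short the stock, invest proceeds at r, pay the dividends, go long the forward).
Profit at T = |F_mkt − F*| = |85.53 − 86.8043| = £1.27 per share

£1.27 per share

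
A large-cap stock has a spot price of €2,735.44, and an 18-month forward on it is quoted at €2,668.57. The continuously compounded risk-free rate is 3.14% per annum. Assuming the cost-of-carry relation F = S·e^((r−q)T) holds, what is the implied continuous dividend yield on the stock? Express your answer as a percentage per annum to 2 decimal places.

From F = S·e^((r−q)T): (r − q) = ln(F/S)/T
ln(2668.57/2735.44) = ln(0.975554) = -0.024750
(r − q) = -0.024750 / (18/12) = -0.016500
q = r − ln(F/S)/T = 0.0314 + 0.016500 = 0.047900
q = 4.79%

4.79%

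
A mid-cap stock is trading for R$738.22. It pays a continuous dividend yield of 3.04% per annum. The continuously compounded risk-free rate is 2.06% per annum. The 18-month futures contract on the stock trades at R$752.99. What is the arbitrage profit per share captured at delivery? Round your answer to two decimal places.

Fair futures: F* = S·e^(carry·T), with carry = (r − q) = 0.0206 − 0.0304 = -0.0098
F* = 738.22 · e^(-0.0098 × 18/12) = 738.22 · e^-0.014700 = 738.22 × 0.985408 = R$727.4479
Market R$752.99 > fair R$727.4479: forward overpriced → cash-and-carry (buy spot, short the forward).
At maturity, profit = |F_mkt − F*| = |752.99 − 727.4479| = R$25.54 per share

R$25.54 per share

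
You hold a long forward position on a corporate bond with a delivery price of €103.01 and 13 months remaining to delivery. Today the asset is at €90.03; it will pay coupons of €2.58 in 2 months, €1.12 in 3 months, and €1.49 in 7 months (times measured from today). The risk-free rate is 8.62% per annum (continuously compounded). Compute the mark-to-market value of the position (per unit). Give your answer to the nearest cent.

PV(remaining coupons) I = 2.58·e^(−0.0862·2/12) + 1.12·e^(−0.0862·3/12) + 1.49·e^(−0.0862·7/12) = 5.0563
Current forward F = (S − I)·e^(rT) = (90.03 − 5.0563)·e^(0.0862·13/12) = 84.9737 × 1.097883 = 93.2912
Value (long) = (F − K)·e^(−rT) = (93.2912 − 103.01) × 0.910844 = -8.8523
Value = -€8.85

-€8.85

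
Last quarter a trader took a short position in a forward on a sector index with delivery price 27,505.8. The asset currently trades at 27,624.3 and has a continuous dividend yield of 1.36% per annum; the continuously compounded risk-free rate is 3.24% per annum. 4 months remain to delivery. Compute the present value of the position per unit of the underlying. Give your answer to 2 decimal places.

-289.02

Current fair forward for the remaining 4 months: F = S·e^((r − q)·T), (r − q) = 0.0324 − 0.0136 = 0.0188
F = 27624.3 · e^(0.0188 × 4/12) = 27624.3 × 1.00628634 = 27797.9557
Value of long forward = (F − K)·e^(−rT) = (27797.9557 − 27505.8) · e^(−0.0324·4/12)
= 292.1557 × 0.98925811 = 289.02
Short position value = −(long value) = -289.02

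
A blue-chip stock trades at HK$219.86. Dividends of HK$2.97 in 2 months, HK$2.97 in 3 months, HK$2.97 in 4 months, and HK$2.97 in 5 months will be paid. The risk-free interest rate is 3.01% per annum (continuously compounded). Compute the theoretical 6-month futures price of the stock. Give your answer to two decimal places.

HK$211.24

PV(dividends) I = 2.97·e^(−0.0301·2/12) + 2.97·e^(−0.0301·3/12) + 2.97·e^(−0.0301·4/12) + 2.97·e^(−0.0301·5/12)
I = 2.9551 + 2.9477 + 2.9403 + 2.9330 = 11.7761
F = (S − I)·e^(rT) = (219.86 − 11.7761) · e^(0.0301·6/12)
= 208.0839 · e^0.015050 = 208.0839 × 1.015164 = HK$211.24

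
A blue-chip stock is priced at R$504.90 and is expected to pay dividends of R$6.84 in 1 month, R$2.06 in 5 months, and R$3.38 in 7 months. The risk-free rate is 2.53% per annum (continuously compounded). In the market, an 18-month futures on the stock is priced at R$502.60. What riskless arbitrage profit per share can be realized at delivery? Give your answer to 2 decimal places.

R$9.16 per share

PV(dividends) I = 6.84·e^(−0.0253·1/12) + 2.06·e^(−0.0253·5/12) + 3.38·e^(−0.0253·7/12) = 12.1945
Fair futures F* = (S − I)·e^(rT) = (504.90 − 12.1945)·e^0.037950 = 492.7055 × 1.038679 = 511.7629
Market R$502.60 < fair 511.7629: forward underpriced → reverse cash-and-carry (short the stock, invest proceeds at r, pay the dividends, go long the forward).
Profit at T = |F_mkt − F*| = |502.60 − 511.7629| = R$9.16 per share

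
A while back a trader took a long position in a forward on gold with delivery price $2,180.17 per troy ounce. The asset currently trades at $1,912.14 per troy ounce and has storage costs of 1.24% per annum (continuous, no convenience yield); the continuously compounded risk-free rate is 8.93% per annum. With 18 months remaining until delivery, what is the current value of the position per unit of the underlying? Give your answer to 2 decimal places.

Current fair forward for the remaining 18 months: F = S·e^((r + u)·T), (r + u) = 0.0893 + 0.0124 = 0.1017
F = 1912.14 · e^(0.1017 × 18/12) = 1912.14 × 1.16480070 = 2227.2620
Value of long forward = (F − K)·e^(−rT) = (2227.2620 − 2180.17) · e^(−0.0893·18/12)
= 47.0920 × 0.87463380 = 41.19

$41.19 per troy ounce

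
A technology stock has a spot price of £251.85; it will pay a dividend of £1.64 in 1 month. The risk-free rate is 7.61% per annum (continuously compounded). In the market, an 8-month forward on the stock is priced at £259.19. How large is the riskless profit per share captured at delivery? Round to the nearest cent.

£4.05 per share

PV(dividends) I = 1.64·e^(−0.0761·1/12) = 1.6296
Fair forward F* = (S − I)·e^(rT) = (251.85 − 1.6296)·e^0.050733 = 250.2204 × 1.052042 = 263.2424
Market £259.19 < fair 263.2424: forward underpriced → reverse cash-and-carry (short the stock, invest proceeds at r, pay the dividends, go long the forward).
Profit at T = |F_mkt − F*| = |259.19 − 263.2424| = £4.05 per share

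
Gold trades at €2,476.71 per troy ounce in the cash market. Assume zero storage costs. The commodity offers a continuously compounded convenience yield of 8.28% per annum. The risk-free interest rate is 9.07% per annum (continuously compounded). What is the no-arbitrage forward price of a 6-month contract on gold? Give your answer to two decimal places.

€2,486.51 per troy ounce

Net carry = r + u − y = 0.0907 + 0.0000 − 0.0828 = 0.0079
F = S·e^((r+u−y)T) = 2476.71 · e^(0.0079 × 6/12) = 2476.71 · e^0.00395000
= 2476.71 × 1.00395781 = €2,486.51 per troy ounce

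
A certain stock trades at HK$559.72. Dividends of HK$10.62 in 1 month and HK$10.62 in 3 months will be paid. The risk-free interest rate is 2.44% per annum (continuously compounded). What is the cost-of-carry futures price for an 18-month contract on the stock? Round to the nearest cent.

HK$558.64

PV(dividends) I = 10.62·e^(−0.0244·1/12) + 10.62·e^(−0.0244·3/12)
I = 10.5984 + 10.5554 = 21.1538
F = (S − I)·e^(rT) = (559.72 − 21.1538) · e^(0.0244·18/12)
= 538.5662 · e^0.036600 = 538.5662 × 1.037278 = HK$558.64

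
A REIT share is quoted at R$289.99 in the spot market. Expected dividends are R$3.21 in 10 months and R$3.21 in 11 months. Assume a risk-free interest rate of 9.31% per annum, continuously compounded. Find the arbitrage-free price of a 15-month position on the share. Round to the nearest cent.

R$319.13

PV(dividends) I = 3.21·e^(−0.0931·10/12) + 3.21·e^(−0.0931·11/12)
I = 2.9704 + 2.9474 = 5.9178
F = (S − I)·e^(rT) = (289.99 − 5.9178) · e^(0.0931·15/12)
= 284.0722 · e^0.116375 = 284.0722 × 1.123417 = R$319.13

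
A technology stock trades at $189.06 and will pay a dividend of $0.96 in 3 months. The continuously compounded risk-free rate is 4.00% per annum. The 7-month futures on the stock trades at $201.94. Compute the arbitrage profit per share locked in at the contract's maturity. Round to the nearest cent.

$9.39 per share

PV(dividends) I = 0.96·e^(−0.0400·3/12) = 0.9504
Fair futures F* = (S − I)·e^(rT) = (189.06 − 0.9504)·e^0.023333 = 188.1096 × 1.023607 = 192.5503
Market $201.94 > fair 192.5503: forward overpriced → cash-and-carry (borrow at r, buy the stock and collect the dividends, short the forward).
Profit at T = |F_mkt − F*| = |201.94 − 192.5503| = $9.39 per share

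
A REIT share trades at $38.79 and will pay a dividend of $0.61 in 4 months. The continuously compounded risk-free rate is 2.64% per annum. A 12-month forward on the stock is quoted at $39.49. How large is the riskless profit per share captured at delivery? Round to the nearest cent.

$0.28 per share

PV(dividends) I = 0.61·e^(−0.0264·4/12) = 0.6047
Fair forward F* = (S − I)·e^(rT) = (38.79 − 0.6047)·e^0.026400 = 38.1853 × 1.026752 = 39.2068
Market $39.49 > fair 39.2068: forward overpriced → cash-and-carry (borrow at r, buy the stock and collect the dividends, short the forward).
Profit at T = |F_mkt − F*| = |39.49 − 39.2068| = $0.28 per share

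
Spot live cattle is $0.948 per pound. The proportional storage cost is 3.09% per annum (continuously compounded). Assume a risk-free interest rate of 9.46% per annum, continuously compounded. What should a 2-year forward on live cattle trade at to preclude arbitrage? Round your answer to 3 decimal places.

$1.218 per pound

Net carry = r + u − y = 0.0946 + 0.0309 − 0.0000 = 0.1255
F = S·e^((r+u−y)T) = 0.948 · e^(0.1255 × 2) = 0.948 · e^0.251000
= 0.948 × 1.285310 = $1.218 per pound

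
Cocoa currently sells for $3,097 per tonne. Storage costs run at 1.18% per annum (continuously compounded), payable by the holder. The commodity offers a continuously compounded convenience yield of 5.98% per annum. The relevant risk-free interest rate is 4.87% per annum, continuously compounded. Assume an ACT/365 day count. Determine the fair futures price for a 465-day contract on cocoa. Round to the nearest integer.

$3,100 per tonne

Net carry = r + u − y = 0.0487 + 0.0118 − 0.0598 = 0.0007
F = S·e^((r+u−y)T) = 3097 · e^(0.0007 × 465/365) = 3097 · e^0.000892
= 3097 × 1.000892 = $3,100 per tonne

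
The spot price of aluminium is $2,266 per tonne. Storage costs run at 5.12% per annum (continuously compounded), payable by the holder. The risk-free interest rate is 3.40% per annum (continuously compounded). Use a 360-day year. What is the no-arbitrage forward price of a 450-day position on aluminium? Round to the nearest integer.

$2,521 per tonne

Net carry = r + u − y = 0.0340 + 0.0512 − 0.0000 = 0.0852
F = S·e^((r+u−y)T) = 2266 · e^(0.0852 × 450/360) = 2266 · e^0.106500
= 2266 × 1.112378 = $2,521 per tonne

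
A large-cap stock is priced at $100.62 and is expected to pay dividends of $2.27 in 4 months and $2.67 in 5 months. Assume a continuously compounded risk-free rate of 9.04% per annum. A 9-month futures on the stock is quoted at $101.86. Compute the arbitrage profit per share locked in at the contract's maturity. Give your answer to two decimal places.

PV(dividends) I = 2.27·e^(−0.0904·4/12) + 2.67·e^(−0.0904·5/12) = 4.7739
Fair futures F* = (S − I)·e^(rT) = (100.62 − 4.7739)·e^0.067800 = 95.8461 × 1.070151 = 102.5698
Market $101.86 < fair 102.5698: forward underpriced → reverse cash-and-carry (short the stock, invest proceeds at r, pay the dividends, go long the forward).
Profit at T = |F_mkt − F*| = |101.86 − 102.5698| = $0.71 per share

$0.71 per share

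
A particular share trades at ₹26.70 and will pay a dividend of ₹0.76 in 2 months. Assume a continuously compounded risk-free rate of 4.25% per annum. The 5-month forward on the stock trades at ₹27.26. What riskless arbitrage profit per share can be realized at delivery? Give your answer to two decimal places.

PV(dividends) I = 0.76·e^(−0.0425·2/12) = 0.7546
Fair forward F* = (S − I)·e^(rT) = (26.70 − 0.7546)·e^0.017708 = 25.9454 × 1.017866 = 26.4089
Market ₹27.26 > fair 26.4089: forward overpriced → cash-and-carry (borrow at r, buy the stock and collect the dividends, short the forward).
Profit at T = |F_mkt − F*| = |27.26 − 26.4089| = ₹0.85 per share

₹0.85 per share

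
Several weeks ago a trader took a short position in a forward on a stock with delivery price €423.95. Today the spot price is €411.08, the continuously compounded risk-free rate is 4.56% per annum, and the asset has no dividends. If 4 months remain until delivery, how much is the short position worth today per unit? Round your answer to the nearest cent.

Current fair forward for the remaining 4 months: F = S·e^(r·T), r = 0.0456
F = 411.08 · e^(0.0456 × 4/12) = 411.08 × 1.015316 = 417.3761
Value of long forward = (F − K)·e^(−rT) = (417.3761 − 423.95) · e^(−0.0456·4/12)
= -6.5739 × 0.984915 = -6.47
Short position value = −(long value) = €6.47

€6.47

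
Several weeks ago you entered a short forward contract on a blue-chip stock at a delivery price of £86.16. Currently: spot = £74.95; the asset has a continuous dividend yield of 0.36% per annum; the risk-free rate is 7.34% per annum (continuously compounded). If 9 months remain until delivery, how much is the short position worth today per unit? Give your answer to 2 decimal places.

Current fair forward for the remaining 9 months: F = S·e^((r − q)·T), (r − q) = 0.0734 − 0.0036 = 0.0698
F = 74.95 · e^(0.0698 × 9/12) = 74.95 × 1.053744 = 78.9781
Value of long forward = (F − K)·e^(−rT) = (78.9781 − 86.16) · e^(−0.0734·9/12)
= -7.1819 × 0.946438 = -6.80
Short position value = −(long value) = £6.80

£6.80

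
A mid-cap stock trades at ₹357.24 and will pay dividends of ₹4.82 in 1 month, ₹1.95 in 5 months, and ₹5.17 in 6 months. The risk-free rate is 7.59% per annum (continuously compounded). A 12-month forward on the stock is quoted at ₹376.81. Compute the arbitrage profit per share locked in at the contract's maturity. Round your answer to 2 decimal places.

PV(dividends) I = 4.82·e^(−0.0759·1/12) + 1.95·e^(−0.0759·5/12) + 5.17·e^(−0.0759·6/12) = 11.6564
Fair forward F* = (S − I)·e^(rT) = (357.24 − 11.6564)·e^0.075900 = 345.5836 × 1.078855 = 372.8346
Market ₹376.81 > fair 372.8346: forward overpriced → cash-and-carry (borrow at r, buy the stock and collect the dividends, short the forward).
Profit at T = |F_mkt − F*| = |376.81 − 372.8346| = ₹3.98 per share

₹3.98 per share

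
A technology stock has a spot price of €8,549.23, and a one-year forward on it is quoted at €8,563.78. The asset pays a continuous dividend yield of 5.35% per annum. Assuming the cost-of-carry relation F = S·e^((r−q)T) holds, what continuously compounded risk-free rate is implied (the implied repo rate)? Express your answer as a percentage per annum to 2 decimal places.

5.52%

From F = S·e^((r−q)T): (r − q) = ln(F/S)/T
ln(8563.78/8549.23) = ln(1.001702) = 0.001701
(r − q) = 0.001701 / (12/12) = 0.001701
r = ln(F/S)/T + q = 0.001701 + 0.0535 = 0.055201
r = 5.52%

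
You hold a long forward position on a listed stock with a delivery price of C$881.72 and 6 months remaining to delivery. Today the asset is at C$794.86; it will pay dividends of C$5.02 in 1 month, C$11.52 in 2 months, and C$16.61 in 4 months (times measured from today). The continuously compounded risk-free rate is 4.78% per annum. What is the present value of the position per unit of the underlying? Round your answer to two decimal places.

-C$98.81

PV(remaining dividends) I = 5.02·e^(−0.0478·1/12) + 11.52·e^(−0.0478·2/12) + 16.61·e^(−0.0478·4/12) = 32.7761
Current forward F = (S − I)·e^(rT) = (794.86 − 32.7761)·e^(0.0478·6/12) = 762.0839 × 1.024188 = 780.5172
Value (long) = (F − K)·e^(−rT) = (780.5172 − 881.72) × 0.976383 = -98.8127
Value = -C$98.81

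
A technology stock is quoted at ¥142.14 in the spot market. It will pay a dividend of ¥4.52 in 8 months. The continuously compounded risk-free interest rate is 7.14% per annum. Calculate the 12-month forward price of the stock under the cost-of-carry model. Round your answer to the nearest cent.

¥148.03

PV(dividends) I = 4.52·e^(−0.0714·8/12)
I = 4.3099
F = (S − I)·e^(rT) = (142.14 − 4.3099) · e^(0.0714·12/12)
= 137.8301 · e^0.071400 = 137.8301 × 1.074011 = ¥148.03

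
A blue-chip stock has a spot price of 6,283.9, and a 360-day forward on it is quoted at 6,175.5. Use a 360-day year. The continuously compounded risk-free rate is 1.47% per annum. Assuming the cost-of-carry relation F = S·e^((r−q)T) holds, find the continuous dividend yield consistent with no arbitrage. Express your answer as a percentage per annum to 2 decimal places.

3.21%

From F = S·e^((r−q)T): (r − q) = ln(F/S)/T
ln(6175.5/6283.9) = ln(0.982750) = -0.017401
(r − q) = -0.017401 / (360/360) = -0.017401
q = r − ln(F/S)/T = 0.0147 + 0.017401 = 0.032101
q = 3.21%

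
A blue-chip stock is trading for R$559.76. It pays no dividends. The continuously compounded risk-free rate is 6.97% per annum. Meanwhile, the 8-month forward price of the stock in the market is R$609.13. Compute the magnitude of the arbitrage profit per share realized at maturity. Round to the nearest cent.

R$22.75 per share

Fair forward: F* = S·e^(carry·T), with carry = r = 0.0697
F* = 559.76 · e^(0.0697 × 8/12) = 559.76 · e^0.046467 = 559.76 × 1.047564 = R$586.3844
Market R$609.13 > fair R$586.3844: forward overpriced → cash-and-carry (buy spot, short the forward).
At maturity, profit = |F_mkt − F*| = |609.13 − 586.3844| = R$22.75 per share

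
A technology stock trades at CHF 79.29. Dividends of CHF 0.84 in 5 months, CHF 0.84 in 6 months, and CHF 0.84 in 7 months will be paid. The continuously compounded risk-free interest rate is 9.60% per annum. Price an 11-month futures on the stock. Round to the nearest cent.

PV(dividends) I = 0.84·e^(−0.0960·5/12) + 0.84·e^(−0.0960·6/12) + 0.84·e^(−0.0960·7/12)
I = 0.8071 + 0.8006 + 0.7943 = 2.4020
F = (S − I)·e^(rT) = (79.29 − 2.4020) · e^(0.0960·11/12)
= 76.8880 · e^0.088000 = 76.8880 × 1.091988 = CHF 83.96

CHF 83.96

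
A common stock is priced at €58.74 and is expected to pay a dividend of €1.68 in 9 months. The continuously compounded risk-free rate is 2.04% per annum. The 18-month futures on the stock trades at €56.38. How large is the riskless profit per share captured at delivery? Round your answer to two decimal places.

PV(dividends) I = 1.68·e^(−0.0204·9/12) = 1.6545
Fair futures F* = (S − I)·e^(rT) = (58.74 − 1.6545)·e^0.030600 = 57.0855 × 1.031073 = 58.8593
Market €56.38 < fair 58.8593: forward underpriced → reverse cash-and-carry (short the stock, invest proceeds at r, pay the dividends, go long the forward).
Profit at T = |F_mkt − F*| = |56.38 − 58.8593| = €2.48 per share

€2.48 per share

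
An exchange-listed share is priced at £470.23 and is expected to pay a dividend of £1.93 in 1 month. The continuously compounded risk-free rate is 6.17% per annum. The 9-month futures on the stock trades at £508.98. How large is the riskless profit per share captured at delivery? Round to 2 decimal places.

£18.49 per share

PV(dividends) I = 1.93·e^(−0.0617·1/12) = 1.9201
Fair futures F* = (S − I)·e^(rT) = (470.23 − 1.9201)·e^0.046275 = 468.3099 × 1.047362 = 490.4900
Market £508.98 > fair 490.4900: forward overpriced → cash-and-carry (borrow at r, buy the stock and collect the dividends, short the forward).
Profit at T = |F_mkt − F*| = |508.98 − 490.4900| = £18.49 per share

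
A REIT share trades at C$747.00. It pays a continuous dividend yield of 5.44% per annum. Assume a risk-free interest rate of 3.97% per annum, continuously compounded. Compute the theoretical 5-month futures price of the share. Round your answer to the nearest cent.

C$742.44

F = S·e^((r − q)T) = 747.00 · e^((0.0397 − 0.0544) × 5/12)
= 747.00 · e^-0.006125 = 747.00 × 0.993894
F = C$742.44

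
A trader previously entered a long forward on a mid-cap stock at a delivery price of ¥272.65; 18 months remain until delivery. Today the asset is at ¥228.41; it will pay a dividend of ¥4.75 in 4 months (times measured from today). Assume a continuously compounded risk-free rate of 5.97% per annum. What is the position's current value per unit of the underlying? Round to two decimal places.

PV(remaining dividends) I = 4.75·e^(−0.0597·4/12) = 4.6564
Current forward F = (S − I)·e^(rT) = (228.41 − 4.6564)·e^(0.0597·18/12) = 223.7536 × 1.093682 = 244.7153
Value (long) = (F − K)·e^(−rT) = (244.7153 − 272.65) × 0.914343 = -25.5419
Value = -¥25.54

-¥25.54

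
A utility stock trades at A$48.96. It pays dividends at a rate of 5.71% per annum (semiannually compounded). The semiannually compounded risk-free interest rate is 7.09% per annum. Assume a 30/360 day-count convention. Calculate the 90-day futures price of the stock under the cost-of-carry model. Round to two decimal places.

F = S · (1+r/2)^(2T) / (1+q/2)^(2T)
= 48.96 × 1.017571 / 1.014175 = 48.96 × 1.003349
F = A$49.12

A$49.12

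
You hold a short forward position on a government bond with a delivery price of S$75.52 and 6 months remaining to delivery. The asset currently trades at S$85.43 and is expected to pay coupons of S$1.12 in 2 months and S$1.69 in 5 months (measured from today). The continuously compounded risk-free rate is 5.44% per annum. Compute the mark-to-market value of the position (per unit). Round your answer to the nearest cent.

-S$9.17

PV(remaining coupons) I = 1.12·e^(−0.0544·2/12) + 1.69·e^(−0.0544·5/12) = 2.7620
Current forward F = (S − I)·e^(rT) = (85.43 − 2.7620)·e^(0.0544·6/12) = 82.6680 × 1.027573 = 84.9474
Value (long) = (F − K)·e^(−rT) = (84.9474 − 75.52) × 0.973167 = 9.1744
Short position value = −(long value) = -S$9.17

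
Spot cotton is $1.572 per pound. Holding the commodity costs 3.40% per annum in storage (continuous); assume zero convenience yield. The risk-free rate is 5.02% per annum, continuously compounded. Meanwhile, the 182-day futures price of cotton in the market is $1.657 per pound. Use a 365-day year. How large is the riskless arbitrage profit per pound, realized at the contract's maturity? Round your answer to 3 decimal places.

Fair futures: F* = S·e^(carry·T), with carry = (r + u) = 0.0502 + 0.0340 = 0.0842
F* = 1.572 · e^(0.0842 × 182/365) = 1.572 · e^0.041985 = 1.572 × 1.042879 = $1.6394
Market $1.657 > fair $1.6394: forward overpriced → cash-and-carry (buy spot, short the forward).
At maturity, profit = |F_mkt − F*| = |1.657 − 1.6394| = $0.018 per pound

$0.018 per pound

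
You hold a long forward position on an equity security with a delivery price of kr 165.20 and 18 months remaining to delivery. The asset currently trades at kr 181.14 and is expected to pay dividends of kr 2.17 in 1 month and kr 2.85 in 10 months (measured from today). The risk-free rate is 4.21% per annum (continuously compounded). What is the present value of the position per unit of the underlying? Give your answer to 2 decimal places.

PV(remaining dividends) I = 2.17·e^(−0.0421·1/12) + 2.85·e^(−0.0421·10/12) = 4.9141
Current forward F = (S − I)·e^(rT) = (181.14 − 4.9141)·e^(0.0421·18/12) = 176.2259 × 1.065187 = 187.7135
Value (long) = (F − K)·e^(−rT) = (187.7135 − 165.20) × 0.938803 = 21.1357
Value = kr 21.14

kr 21.14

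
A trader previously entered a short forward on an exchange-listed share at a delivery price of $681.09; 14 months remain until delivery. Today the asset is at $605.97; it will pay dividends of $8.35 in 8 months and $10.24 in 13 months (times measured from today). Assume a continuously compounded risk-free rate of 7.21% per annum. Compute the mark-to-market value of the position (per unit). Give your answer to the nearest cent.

$37.60

PV(remaining dividends) I = 8.35·e^(−0.0721·8/12) + 10.24·e^(−0.0721·13/12) = 17.4287
Current forward F = (S − I)·e^(rT) = (605.97 − 17.4287)·e^(0.0721·14/12) = 588.5413 × 1.087756 = 640.1893
Value (long) = (F − K)·e^(−rT) = (640.1893 − 681.09) × 0.919324 = -37.6010
Short position value = −(long value) = $37.60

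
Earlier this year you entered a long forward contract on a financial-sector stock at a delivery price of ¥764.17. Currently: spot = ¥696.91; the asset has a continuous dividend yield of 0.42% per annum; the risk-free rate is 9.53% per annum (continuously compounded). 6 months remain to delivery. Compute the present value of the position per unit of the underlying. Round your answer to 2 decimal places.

-¥33.16

Current fair forward for the remaining 6 months: F = S·e^((r − q)·T), (r − q) = 0.0953 − 0.0042 = 0.0911
F = 696.91 · e^(0.0911 × 6/12) = 696.91 × 1.046603 = 729.3881
Value of long forward = (F − K)·e^(−rT) = (729.3881 − 764.17) · e^(−0.0953·6/12)
= -34.7819 × 0.953467 = -33.16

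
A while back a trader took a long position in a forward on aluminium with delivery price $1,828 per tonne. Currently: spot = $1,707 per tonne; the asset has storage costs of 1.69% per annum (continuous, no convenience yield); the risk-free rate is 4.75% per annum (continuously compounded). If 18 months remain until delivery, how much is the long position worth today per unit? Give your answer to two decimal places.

$48.54 per tonne

Current fair forward for the remaining 18 months: F = S·e^((r + u)·T), (r + u) = 0.0475 + 0.0169 = 0.0644
F = 1707 · e^(0.0644 × 18/12) = 1707 × 1.10141972 = 1880.1235
Value of long forward = (F − K)·e^(−rT) = (1880.1235 − 1828) · e^(−0.0475·18/12)
= 52.1235 × 0.93122906 = 48.54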